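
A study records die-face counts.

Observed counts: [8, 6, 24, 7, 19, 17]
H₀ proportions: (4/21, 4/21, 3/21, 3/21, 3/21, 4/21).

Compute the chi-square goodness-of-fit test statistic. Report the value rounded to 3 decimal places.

test statistic = 29.423

n = 81; E_i = n·p_i = [15.43, 15.43, 11.57, 11.57, 11.57, 15.43]
χ² = (8−15.43)²/15.43 + (6−15.43)²/15.43 + (24−11.57)²/11.57 + (7−11.57)²/11.57 + (19−11.57)²/11.57 + (17−15.43)²/15.43 = 29.4228
df = 5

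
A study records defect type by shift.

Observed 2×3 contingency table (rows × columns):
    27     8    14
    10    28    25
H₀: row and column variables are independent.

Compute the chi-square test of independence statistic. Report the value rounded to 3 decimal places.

Row totals [49, 63], col totals [37, 36, 39], n=112
χ² = (27−16.19)²/16.19 + (8−15.75)²/15.75 + (14−17.06)²/17.06 + (10−20.81)²/20.81 + (28−20.25)²/20.25 + (25−21.94)²/21.94 = 20.5963
df = 2

test statistic = 20.596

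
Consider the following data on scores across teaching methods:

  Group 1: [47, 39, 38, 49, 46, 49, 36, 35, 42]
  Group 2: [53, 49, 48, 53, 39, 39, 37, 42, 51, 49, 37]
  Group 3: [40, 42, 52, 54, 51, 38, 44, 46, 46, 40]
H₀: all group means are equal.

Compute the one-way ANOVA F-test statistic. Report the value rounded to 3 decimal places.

test statistic = 0.766

Group means [42.33, 45.18, 45.30], grand mean 44.367
SSB = Σnᵢ(x̄ᵢ−x̄)² = 53.230; SSW = ΣΣ(x−x̄ᵢ)² = 937.736
MSB = 53.230/2 = 26.6152; MSW = 937.736/27 = 34.7310
F = MSB/MSW = 0.7663
df = (2, 27)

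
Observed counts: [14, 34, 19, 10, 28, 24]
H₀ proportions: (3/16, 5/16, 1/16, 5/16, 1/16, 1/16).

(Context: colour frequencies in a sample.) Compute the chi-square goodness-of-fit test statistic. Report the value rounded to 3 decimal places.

n = 129; E_i = n·p_i = [24.19, 40.31, 8.06, 40.31, 8.06, 8.06]
χ² = (14−24.19)²/24.19 + (34−40.31)²/40.31 + (19−8.06)²/8.06 + (10−40.31)²/40.31 + (28−8.06)²/8.06 + (24−8.06)²/8.06 = 123.7173
df = 5

test statistic = 123.717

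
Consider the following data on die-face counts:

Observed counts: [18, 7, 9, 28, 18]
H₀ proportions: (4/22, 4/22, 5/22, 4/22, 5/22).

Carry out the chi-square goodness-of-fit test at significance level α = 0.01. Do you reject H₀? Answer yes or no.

n = 80; E_i = n·p_i = [14.55, 14.55, 18.18, 14.55, 18.18]
χ² = (18−14.55)²/14.55 + (7−14.55)²/14.55 + (9−18.18)²/18.18 + (28−14.55)²/14.55 + (18−18.18)²/18.18 = 21.8187
df = 4
p-value (upper-tail) = 0.00022
At α=0.01: p < α → reject H₀

reject H₀: yes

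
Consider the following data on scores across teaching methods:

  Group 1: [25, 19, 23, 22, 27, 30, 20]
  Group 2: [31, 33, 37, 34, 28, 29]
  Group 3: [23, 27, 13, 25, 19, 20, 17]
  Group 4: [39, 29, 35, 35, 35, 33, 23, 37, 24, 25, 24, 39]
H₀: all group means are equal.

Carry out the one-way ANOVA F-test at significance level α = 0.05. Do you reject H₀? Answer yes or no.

Group means [23.71, 32.00, 20.57, 31.50], grand mean 27.500
SSB = Σnᵢ(x̄ᵢ−x̄)² = 749.857; SSW = ΣΣ(x−x̄ᵢ)² = 702.143
MSB = 749.857/3 = 249.9524; MSW = 702.143/28 = 25.0765
F = MSB/MSW = 9.9676
df = (3, 28)
p-value (upper-tail) = 0.00012
At α=0.05: p < α → reject H₀

reject H₀: yes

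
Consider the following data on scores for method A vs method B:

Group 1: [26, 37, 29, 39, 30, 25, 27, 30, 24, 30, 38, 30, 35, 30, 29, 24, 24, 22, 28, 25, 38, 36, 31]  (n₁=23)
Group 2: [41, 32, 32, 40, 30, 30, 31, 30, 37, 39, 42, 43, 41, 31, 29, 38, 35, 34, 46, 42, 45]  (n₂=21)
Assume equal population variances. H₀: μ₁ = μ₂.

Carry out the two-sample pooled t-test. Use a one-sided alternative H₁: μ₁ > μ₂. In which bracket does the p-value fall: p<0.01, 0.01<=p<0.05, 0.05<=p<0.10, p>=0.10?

p-value bracket: p>=0.10

x̄₁=29.870, s₁=5.102, n₁=23
x̄₂=36.571, s₂=5.564, n₂=21
s_p² = [22·5.102² + 20·5.564²]/42 = 28.3750
SE = √(s_p²·(1/23+1/21)) = 1.6078
t = (29.870−36.571)/1.6078 = -4.1684
df = 42
p-value (one-sided, H₁ greater) = 0.99993
→ bracket: p>=0.10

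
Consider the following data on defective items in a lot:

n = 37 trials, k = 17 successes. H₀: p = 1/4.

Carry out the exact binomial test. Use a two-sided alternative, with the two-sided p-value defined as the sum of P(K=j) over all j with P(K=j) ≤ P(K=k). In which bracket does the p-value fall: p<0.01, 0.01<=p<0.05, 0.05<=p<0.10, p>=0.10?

Exact binomial: n=37, k=17, p₀=1/4=0.2500
P(X=j) = C(n,j)·p₀^j·(1−p₀)^(n−j); p = Σ P(X=j) over j with P(X=j) ≤ P(X=17)
p-value (two-sided) = 0.00661
→ bracket: p<0.01

p-value bracket: p<0.01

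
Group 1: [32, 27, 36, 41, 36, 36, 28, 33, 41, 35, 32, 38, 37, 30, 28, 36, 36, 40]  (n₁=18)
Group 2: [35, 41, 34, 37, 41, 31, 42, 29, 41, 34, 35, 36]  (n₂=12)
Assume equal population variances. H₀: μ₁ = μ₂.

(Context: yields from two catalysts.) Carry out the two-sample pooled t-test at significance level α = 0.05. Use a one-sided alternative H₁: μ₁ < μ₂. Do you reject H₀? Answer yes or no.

x̄₁=34.556, s₁=4.342, n₁=18
x̄₂=36.333, s₂=4.207, n₂=12
s_p² = [17·4.342² + 11·4.207²]/28 = 18.3968
SE = √(s_p²·(1/18+1/12)) = 1.5985
t = (34.556−36.333)/1.5985 = -1.1122
df = 28
p-value (one-sided, H₁ less) = 0.13776
At α=0.05: p ≥ α → fail to reject H₀

reject H₀: no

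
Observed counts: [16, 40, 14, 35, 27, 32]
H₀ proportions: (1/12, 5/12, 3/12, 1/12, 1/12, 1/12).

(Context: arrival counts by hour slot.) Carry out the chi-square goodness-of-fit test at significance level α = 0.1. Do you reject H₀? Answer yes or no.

reject H₀: yes

n = 164; E_i = n·p_i = [13.67, 68.33, 41.00, 13.67, 13.67, 13.67]
χ² = (16−13.67)²/13.67 + (40−68.33)²/68.33 + (14−41.00)²/41.00 + (35−13.67)²/13.67 + (27−13.67)²/13.67 + (32−13.67)²/13.67 = 100.8293
df = 5
p-value (upper-tail) = 0.00000
At α=0.1: p < α → reject H₀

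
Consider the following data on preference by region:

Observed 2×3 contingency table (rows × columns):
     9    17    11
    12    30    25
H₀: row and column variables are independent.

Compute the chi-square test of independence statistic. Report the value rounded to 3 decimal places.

test statistic = 0.889

Row totals [37, 67], col totals [21, 47, 36], n=104
χ² = (9−7.47)²/7.47 + (17−16.72)²/16.72 + (11−12.81)²/12.81 + (12−13.53)²/13.53 + (30−30.28)²/30.28 + (25−23.19)²/23.19 = 0.8889
df = 2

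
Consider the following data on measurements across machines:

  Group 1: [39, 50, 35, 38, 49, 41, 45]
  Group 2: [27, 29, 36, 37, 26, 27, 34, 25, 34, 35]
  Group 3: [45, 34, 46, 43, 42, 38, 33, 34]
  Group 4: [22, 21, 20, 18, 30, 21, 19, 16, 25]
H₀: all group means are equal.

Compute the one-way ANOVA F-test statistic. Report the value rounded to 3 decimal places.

Group means [42.43, 31.00, 39.38, 21.33], grand mean 32.765
SSB = Σnᵢ(x̄ᵢ−x̄)² = 2210.528; SSW = ΣΣ(x−x̄ᵢ)² = 719.589
MSB = 2210.528/3 = 736.8428; MSW = 719.589/30 = 23.9863
F = MSB/MSW = 30.7193
df = (3, 30)

test statistic = 30.719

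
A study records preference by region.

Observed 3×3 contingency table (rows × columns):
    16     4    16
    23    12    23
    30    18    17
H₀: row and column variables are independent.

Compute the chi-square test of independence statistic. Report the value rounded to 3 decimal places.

Row totals [36, 58, 65], col totals [69, 34, 56], n=159
χ² = (16−15.62)²/15.62 + (4−7.70)²/7.70 + (16−12.68)²/12.68 + (23−25.17)²/25.17 + (12−12.40)²/12.40 + (23−20.43)²/20.43 + (30−28.21)²/28.21 + (18−13.90)²/13.90 + (17−22.89)²/22.89 = 6.0201
df = 4

test statistic = 6.020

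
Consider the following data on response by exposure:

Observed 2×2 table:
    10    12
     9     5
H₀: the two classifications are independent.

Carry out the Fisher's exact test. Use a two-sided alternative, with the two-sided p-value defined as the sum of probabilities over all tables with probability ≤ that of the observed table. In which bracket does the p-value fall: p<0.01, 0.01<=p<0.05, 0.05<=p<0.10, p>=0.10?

Margins: r₁=22, r₂=14, c₁=19, c₂=17, n=36
p_obs = C(22,10)·C(14,9)/C(36,19); sum pmf over tables with pmf ≤ p_obs
p-value (two-sided) = 0.32173
→ bracket: p>=0.10

p-value bracket: p>=0.10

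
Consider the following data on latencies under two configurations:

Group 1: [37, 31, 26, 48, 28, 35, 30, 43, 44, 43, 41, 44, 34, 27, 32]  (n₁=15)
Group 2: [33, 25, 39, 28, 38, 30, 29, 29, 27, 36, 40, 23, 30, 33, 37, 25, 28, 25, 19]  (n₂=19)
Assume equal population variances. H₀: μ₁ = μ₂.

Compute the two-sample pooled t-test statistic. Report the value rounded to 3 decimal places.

x̄₁=36.200, s₁=7.183, n₁=15
x̄₂=30.211, s₂=5.827, n₂=19
s_p² = [14·7.183² + 18·5.827²]/32 = 41.6737
SE = √(s_p²·(1/15+1/19)) = 2.2297
t = (36.200−30.211)/2.2297 = 2.6862
df = 32

test statistic = 2.686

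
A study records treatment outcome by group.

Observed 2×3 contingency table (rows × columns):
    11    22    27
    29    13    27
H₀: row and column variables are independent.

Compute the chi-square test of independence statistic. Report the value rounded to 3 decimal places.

test statistic = 9.834

Row totals [60, 69], col totals [40, 35, 54], n=129
χ² = (11−18.60)²/18.60 + (22−16.28)²/16.28 + (27−25.12)²/25.12 + (29−21.40)²/21.40 + (13−18.72)²/18.72 + (27−28.88)²/28.88 = 9.8342
df = 2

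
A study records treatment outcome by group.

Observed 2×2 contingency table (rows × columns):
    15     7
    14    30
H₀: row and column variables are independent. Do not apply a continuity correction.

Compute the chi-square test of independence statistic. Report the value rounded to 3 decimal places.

Row totals [22, 44], col totals [29, 37], n=66
χ² = (15−9.67)²/9.67 + (7−12.33)²/12.33 + (14−19.33)²/19.33 + (30−24.67)²/24.67 = 7.8733
df = 1

test statistic = 7.873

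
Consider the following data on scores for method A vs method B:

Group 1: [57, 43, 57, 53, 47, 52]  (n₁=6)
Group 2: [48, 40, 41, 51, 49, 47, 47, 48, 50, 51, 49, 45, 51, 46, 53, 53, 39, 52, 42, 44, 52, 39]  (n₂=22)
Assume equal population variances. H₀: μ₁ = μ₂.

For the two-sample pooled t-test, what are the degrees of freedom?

degrees of freedom = 26

df = n₁ + n₂ − 2 = 6 + 22 − 2 = 26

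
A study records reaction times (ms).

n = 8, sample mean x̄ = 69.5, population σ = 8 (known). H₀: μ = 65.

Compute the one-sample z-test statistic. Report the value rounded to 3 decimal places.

SE = σ/√n = 8/√8 = 2.8284
z = (x̄−μ₀)/SE = (69.5−65)/2.8284 = 1.5910

test statistic = 1.591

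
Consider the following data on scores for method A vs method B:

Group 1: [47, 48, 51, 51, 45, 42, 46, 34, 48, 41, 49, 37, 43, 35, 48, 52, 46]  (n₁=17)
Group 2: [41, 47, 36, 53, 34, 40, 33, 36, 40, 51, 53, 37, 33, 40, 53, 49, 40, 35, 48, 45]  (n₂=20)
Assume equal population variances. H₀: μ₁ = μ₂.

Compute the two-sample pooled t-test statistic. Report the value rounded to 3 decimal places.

x̄₁=44.882, s₁=5.499, n₁=17
x̄₂=42.200, s₂=7.076, n₂=20
s_p² = [16·5.499² + 19·7.076²]/35 = 40.9990
SE = √(s_p²·(1/17+1/20)) = 2.1123
t = (44.882−42.200)/2.1123 = 1.2699
df = 35

test statistic = 1.270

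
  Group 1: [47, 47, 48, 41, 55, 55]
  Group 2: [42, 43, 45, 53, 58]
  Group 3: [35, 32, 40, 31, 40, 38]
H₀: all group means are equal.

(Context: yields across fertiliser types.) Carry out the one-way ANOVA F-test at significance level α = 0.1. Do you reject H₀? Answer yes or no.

reject H₀: yes

Group means [48.83, 48.20, 36.00], grand mean 44.118
SSB = Σnᵢ(x̄ᵢ−x̄)² = 612.131; SSW = ΣΣ(x−x̄ᵢ)² = 417.633
MSB = 612.131/2 = 306.0657; MSW = 417.633/14 = 29.8310
F = MSB/MSW = 10.2600
df = (2, 14)
p-value (upper-tail) = 0.00180
At α=0.1: p < α → reject H₀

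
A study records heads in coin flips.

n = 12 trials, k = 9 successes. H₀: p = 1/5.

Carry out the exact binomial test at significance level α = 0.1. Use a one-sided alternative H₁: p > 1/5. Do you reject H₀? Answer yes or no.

Exact binomial: n=12, k=9, p₀=1/5=0.2000
P(X≥9) from Σ C(n,i)·p₀^i·(1−p₀)^(n−i)
p-value (one-sided, H₁ greater) = 0.00006
At α=0.1: p < α → reject H₀

reject H₀: yes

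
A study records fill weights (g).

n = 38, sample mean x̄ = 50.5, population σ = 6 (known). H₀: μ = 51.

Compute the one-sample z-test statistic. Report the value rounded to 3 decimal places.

SE = σ/√n = 6/√38 = 0.9733
z = (x̄−μ₀)/SE = (50.5−51)/0.9733 = -0.5137

test statistic = -0.514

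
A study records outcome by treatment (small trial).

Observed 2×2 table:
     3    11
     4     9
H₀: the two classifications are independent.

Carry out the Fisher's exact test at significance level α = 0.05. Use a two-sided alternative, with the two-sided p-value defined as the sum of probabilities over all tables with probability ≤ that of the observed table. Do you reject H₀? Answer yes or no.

Margins: r₁=14, r₂=13, c₁=7, c₂=20, n=27
p_obs = C(14,3)·C(13,4)/C(27,7); sum pmf over tables with pmf ≤ p_obs
p-value (two-sided) = 0.67762
At α=0.05: p ≥ α → fail to reject H₀

reject H₀: no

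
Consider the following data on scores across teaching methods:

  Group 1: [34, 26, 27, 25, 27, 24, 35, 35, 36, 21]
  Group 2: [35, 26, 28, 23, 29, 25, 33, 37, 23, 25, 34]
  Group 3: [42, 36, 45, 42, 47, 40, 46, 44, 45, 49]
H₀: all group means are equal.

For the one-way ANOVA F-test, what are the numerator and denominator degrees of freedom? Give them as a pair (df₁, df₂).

degrees of freedom = [2, 28]

k = 3 groups, N = 31 total
df = (k−1, N−k) = (3−1, 31−3) = (2, 28)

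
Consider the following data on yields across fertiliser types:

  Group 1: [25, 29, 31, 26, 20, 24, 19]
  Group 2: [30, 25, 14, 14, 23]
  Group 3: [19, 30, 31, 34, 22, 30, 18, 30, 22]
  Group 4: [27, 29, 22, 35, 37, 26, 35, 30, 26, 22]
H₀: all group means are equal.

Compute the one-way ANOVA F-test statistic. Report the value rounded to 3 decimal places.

test statistic = 2.206

Group means [24.86, 21.20, 26.22, 28.90], grand mean 25.968
SSB = Σnᵢ(x̄ᵢ−x̄)² = 208.855; SSW = ΣΣ(x−x̄ᵢ)² = 852.113
MSB = 208.855/3 = 69.6183; MSW = 852.113/27 = 31.5597
F = MSB/MSW = 2.2059
df = (3, 27)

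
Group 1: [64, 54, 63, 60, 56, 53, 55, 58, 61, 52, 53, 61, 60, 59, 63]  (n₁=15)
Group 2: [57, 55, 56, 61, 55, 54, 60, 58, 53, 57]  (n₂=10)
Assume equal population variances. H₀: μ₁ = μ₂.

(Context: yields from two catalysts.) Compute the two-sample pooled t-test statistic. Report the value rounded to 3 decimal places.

x̄₁=58.133, s₁=4.033, n₁=15
x̄₂=56.600, s₂=2.547, n₂=10
s_p² = [14·4.033² + 9·2.547²]/23 = 12.4406
SE = √(s_p²·(1/15+1/10)) = 1.4399
t = (58.133−56.600)/1.4399 = 1.0649
df = 23

test statistic = 1.065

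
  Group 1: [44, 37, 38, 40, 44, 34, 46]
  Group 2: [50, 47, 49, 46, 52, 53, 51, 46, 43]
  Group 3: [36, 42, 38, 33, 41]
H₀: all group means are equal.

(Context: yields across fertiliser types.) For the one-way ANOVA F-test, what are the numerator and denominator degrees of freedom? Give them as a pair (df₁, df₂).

k = 3 groups, N = 21 total
df = (k−1, N−k) = (3−1, 21−3) = (2, 18)

degrees of freedom = [2, 18]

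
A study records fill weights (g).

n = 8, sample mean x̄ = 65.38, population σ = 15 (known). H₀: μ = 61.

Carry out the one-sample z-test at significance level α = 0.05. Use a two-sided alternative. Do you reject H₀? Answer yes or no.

SE = σ/√n = 15/√8 = 5.3033
z = (x̄−μ₀)/SE = (65.38−61)/5.3033 = 0.8259
p-value (two-sided) = 0.40886
At α=0.05: p ≥ α → fail to reject H₀

reject H₀: no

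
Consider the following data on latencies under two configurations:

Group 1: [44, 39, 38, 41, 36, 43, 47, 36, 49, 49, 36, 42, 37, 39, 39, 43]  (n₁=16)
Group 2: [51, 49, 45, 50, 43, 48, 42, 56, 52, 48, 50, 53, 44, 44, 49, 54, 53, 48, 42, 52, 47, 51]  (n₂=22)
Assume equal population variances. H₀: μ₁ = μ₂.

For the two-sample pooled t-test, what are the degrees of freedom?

df = n₁ + n₂ − 2 = 16 + 22 − 2 = 36

degrees of freedom = 36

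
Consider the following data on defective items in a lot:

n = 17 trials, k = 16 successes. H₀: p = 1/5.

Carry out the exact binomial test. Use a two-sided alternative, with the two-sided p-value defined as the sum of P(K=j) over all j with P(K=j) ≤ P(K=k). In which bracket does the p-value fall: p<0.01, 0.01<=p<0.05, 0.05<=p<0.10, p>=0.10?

Exact binomial: n=17, k=16, p₀=1/5=0.2000
P(X=j) = C(n,j)·p₀^j·(1−p₀)^(n−j); p = Σ P(X=j) over j with P(X=j) ≤ P(X=16)
p-value (two-sided) = 0.00000
→ bracket: p<0.01

p-value bracket: p<0.01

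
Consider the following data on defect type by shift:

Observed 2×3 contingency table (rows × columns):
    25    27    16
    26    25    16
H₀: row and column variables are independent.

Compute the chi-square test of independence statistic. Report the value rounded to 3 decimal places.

test statistic = 0.089

Row totals [68, 67], col totals [51, 52, 32], n=135
χ² = (25−25.69)²/25.69 + (27−26.19)²/26.19 + (16−16.12)²/16.12 + (26−25.31)²/25.31 + (25−25.81)²/25.81 + (16−15.88)²/15.88 = 0.0891
df = 2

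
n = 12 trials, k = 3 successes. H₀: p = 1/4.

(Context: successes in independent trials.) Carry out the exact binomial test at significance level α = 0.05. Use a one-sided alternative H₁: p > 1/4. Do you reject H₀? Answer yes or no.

Exact binomial: n=12, k=3, p₀=1/4=0.2500
P(X≥3) from Σ C(n,i)·p₀^i·(1−p₀)^(n−i)
p-value (one-sided, H₁ greater) = 0.60932
At α=0.05: p ≥ α → fail to reject H₀

reject H₀: no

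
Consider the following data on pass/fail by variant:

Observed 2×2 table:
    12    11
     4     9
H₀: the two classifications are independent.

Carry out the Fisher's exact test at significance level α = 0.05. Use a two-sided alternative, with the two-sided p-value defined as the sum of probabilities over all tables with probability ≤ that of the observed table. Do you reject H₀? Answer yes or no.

reject H₀: no

Margins: r₁=23, r₂=13, c₁=16, c₂=20, n=36
p_obs = C(23,12)·C(13,4)/C(36,16); sum pmf over tables with pmf ≤ p_obs
p-value (two-sided) = 0.30135
At α=0.05: p ≥ α → fail to reject H₀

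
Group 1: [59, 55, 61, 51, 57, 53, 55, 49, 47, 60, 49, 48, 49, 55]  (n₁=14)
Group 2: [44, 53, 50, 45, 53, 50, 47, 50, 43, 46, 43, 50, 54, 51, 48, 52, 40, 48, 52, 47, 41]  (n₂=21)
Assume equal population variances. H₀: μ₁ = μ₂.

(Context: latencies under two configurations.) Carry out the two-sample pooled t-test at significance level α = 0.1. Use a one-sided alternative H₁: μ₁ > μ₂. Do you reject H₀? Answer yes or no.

reject H₀: yes

x̄₁=53.429, s₁=4.702, n₁=14
x̄₂=47.952, s₂=4.105, n₂=21
s_p² = [13·4.702² + 20·4.105²]/33 = 18.9206
SE = √(s_p²·(1/14+1/21)) = 1.5008
t = (53.429−47.952)/1.5008 = 3.6488
df = 33
p-value (one-sided, H₁ greater) = 0.00045
At α=0.1: p < α → reject H₀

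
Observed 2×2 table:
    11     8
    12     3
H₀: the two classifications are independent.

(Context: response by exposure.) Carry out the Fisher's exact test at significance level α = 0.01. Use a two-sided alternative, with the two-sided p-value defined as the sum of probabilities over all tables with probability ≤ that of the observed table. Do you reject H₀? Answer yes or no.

reject H₀: no

Margins: r₁=19, r₂=15, c₁=23, c₂=11, n=34
p_obs = C(19,11)·C(15,12)/C(34,23); sum pmf over tables with pmf ≤ p_obs
p-value (two-sided) = 0.27138
At α=0.01: p ≥ α → fail to reject H₀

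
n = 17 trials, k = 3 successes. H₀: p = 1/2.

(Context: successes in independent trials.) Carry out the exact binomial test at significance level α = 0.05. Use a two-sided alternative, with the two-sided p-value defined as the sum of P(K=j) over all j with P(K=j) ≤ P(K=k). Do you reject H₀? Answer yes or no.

Exact binomial: n=17, k=3, p₀=1/2=0.5000
P(X=j) = C(n,j)·p₀^j·(1−p₀)^(n−j); p = Σ P(X=j) over j with P(X=j) ≤ P(X=3)
p-value (two-sided) = 0.01273
At α=0.05: p < α → reject H₀

reject H₀: yes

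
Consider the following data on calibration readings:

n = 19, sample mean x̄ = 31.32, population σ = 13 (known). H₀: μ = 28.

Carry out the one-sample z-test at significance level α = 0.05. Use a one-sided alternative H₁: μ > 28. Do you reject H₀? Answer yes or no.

reject H₀: no

SE = σ/√n = 13/√19 = 2.9824
z = (x̄−μ₀)/SE = (31.32−28)/2.9824 = 1.1132
p-value (one-sided, H₁ greater) = 0.13281
At α=0.05: p ≥ α → fail to reject H₀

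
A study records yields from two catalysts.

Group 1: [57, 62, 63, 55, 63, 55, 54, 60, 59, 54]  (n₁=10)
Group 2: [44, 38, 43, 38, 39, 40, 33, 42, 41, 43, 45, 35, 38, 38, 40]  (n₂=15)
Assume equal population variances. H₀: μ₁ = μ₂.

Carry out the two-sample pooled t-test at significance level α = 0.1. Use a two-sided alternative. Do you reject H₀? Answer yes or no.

reject H₀: yes

x̄₁=58.200, s₁=3.676, n₁=10
x̄₂=39.800, s₂=3.321, n₂=15
s_p² = [9·3.676² + 14·3.321²]/23 = 12.0000
SE = √(s_p²·(1/10+1/15)) = 1.4142
t = (58.200−39.800)/1.4142 = 13.0108
df = 23
p-value (two-sided) = 0.00000
At α=0.1: p < α → reject H₀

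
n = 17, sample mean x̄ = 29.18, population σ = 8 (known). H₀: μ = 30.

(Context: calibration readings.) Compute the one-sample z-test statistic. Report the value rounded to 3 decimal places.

test statistic = -0.423

SE = σ/√n = 8/√17 = 1.9403
z = (x̄−μ₀)/SE = (29.18−30)/1.9403 = -0.4226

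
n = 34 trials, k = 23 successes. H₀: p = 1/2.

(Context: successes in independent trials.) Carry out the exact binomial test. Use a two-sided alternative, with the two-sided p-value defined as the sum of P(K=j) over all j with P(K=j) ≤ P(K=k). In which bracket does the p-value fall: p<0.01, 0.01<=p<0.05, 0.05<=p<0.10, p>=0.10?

p-value bracket: 0.05<=p<0.10

Exact binomial: n=34, k=23, p₀=1/2=0.5000
P(X=j) = C(n,j)·p₀^j·(1−p₀)^(n−j); p = Σ P(X=j) over j with P(X=j) ≤ P(X=23)
p-value (two-sided) = 0.05761
→ bracket: 0.05<=p<0.10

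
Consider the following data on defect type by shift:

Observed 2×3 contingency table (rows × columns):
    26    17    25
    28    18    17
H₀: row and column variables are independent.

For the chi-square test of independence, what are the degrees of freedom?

df = (r−1)(c−1) = (2−1)·(3−1) = 2

degrees of freedom = 2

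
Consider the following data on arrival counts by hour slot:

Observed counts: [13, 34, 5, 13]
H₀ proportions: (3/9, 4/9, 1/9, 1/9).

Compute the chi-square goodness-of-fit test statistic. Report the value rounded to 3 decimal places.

test statistic = 9.677

n = 65; E_i = n·p_i = [21.67, 28.89, 7.22, 7.22]
χ² = (13−21.67)²/21.67 + (34−28.89)²/28.89 + (5−7.22)²/7.22 + (13−7.22)²/7.22 = 9.6769
df = 3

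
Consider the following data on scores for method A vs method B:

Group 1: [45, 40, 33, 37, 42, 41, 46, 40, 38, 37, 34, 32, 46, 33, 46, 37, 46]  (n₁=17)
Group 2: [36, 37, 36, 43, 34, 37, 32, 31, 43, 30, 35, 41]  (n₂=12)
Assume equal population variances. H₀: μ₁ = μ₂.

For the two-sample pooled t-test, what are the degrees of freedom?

degrees of freedom = 27

df = n₁ + n₂ − 2 = 17 + 12 − 2 = 27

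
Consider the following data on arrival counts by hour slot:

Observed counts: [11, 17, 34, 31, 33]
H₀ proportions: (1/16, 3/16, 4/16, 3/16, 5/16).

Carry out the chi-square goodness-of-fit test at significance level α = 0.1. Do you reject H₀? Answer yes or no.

n = 126; E_i = n·p_i = [7.88, 23.62, 31.50, 23.62, 39.38]
χ² = (11−7.88)²/7.88 + (17−23.62)²/23.62 + (34−31.50)²/31.50 + (31−23.62)²/23.62 + (33−39.38)²/39.38 = 6.6307
df = 4
p-value (upper-tail) = 0.15674
At α=0.1: p ≥ α → fail to reject H₀

reject H₀: no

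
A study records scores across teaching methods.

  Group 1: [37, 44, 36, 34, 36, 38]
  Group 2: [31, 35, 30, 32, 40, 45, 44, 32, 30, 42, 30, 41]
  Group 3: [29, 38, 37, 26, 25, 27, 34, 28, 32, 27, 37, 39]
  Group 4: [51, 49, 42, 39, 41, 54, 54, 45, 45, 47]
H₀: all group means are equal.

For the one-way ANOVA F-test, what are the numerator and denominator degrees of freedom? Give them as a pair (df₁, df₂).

degrees of freedom = [3, 36]

k = 4 groups, N = 40 total
df = (k−1, N−k) = (4−1, 40−4) = (3, 36)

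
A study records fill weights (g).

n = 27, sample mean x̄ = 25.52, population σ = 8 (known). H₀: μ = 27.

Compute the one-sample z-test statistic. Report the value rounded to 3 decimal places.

SE = σ/√n = 8/√27 = 1.5396
z = (x̄−μ₀)/SE = (25.52−27)/1.5396 = -0.9613

test statistic = -0.961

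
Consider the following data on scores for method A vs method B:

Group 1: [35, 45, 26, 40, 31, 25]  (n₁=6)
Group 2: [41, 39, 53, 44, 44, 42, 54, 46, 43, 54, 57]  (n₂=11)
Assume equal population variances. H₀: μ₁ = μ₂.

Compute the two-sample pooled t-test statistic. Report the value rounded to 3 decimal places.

x̄₁=33.667, s₁=7.891, n₁=6
x̄₂=47.000, s₂=6.277, n₂=11
s_p² = [5·7.891² + 10·6.277²]/15 = 47.0222
SE = √(s_p²·(1/6+1/11)) = 3.4802
t = (33.667−47.000)/3.4802 = -3.8312
df = 15

test statistic = -3.831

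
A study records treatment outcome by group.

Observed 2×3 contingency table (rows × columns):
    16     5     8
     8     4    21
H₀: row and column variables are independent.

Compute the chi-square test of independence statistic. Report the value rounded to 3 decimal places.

Row totals [29, 33], col totals [24, 9, 29], n=62
χ² = (16−11.23)²/11.23 + (5−4.21)²/4.21 + (8−13.56)²/13.56 + (8−12.77)²/12.77 + (4−4.79)²/4.79 + (21−15.44)²/15.44 = 8.3822
df = 2

test statistic = 8.382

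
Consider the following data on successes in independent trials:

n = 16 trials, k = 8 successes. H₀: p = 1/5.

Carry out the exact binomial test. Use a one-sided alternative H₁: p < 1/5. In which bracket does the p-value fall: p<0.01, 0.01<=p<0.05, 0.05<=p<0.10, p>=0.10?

Exact binomial: n=16, k=8, p₀=1/5=0.2000
P(X≤8) from Σ C(n,i)·p₀^i·(1−p₀)^(n−i)
p-value (one-sided, H₁ less) = 0.99852
→ bracket: p>=0.10

p-value bracket: p>=0.10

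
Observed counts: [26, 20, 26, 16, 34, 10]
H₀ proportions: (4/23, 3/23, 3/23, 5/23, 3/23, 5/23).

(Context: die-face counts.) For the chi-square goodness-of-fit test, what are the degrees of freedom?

df = k − 1 = 6 − 1 = 5

degrees of freedom = 5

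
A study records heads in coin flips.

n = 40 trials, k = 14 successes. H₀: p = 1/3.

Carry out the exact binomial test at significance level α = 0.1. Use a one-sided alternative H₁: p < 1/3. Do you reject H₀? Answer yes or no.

Exact binomial: n=40, k=14, p₀=1/3=0.3333
P(X≤14) from Σ C(n,i)·p₀^i·(1−p₀)^(n−i)
p-value (one-sided, H₁ less) = 0.65782
At α=0.1: p ≥ α → fail to reject H₀

reject H₀: no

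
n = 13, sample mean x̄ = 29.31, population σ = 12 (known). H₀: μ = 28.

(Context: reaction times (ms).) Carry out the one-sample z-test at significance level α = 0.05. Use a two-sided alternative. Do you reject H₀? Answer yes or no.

reject H₀: no

SE = σ/√n = 12/√13 = 3.3282
z = (x̄−μ₀)/SE = (29.31−28)/3.3282 = 0.3936
p-value (two-sided) = 0.69387
At α=0.05: p ≥ α → fail to reject H₀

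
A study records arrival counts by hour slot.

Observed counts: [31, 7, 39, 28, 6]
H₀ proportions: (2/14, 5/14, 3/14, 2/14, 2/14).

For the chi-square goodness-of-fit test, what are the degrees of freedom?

degrees of freedom = 4

df = k − 1 = 5 − 1 = 4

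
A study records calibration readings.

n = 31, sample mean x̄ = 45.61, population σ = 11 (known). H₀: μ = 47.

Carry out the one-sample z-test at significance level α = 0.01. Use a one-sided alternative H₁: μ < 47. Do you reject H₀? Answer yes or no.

reject H₀: no

SE = σ/√n = 11/√31 = 1.9757
z = (x̄−μ₀)/SE = (45.61−47)/1.9757 = -0.7036
p-value (one-sided, H₁ less) = 0.24085
At α=0.01: p ≥ α → fail to reject H₀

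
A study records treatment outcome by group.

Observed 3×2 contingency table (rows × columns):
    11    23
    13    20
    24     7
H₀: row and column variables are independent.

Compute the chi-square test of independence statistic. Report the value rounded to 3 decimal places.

test statistic = 15.008

Row totals [34, 33, 31], col totals [48, 50], n=98
χ² = (11−16.65)²/16.65 + (23−17.35)²/17.35 + (13−16.16)²/16.16 + (20−16.84)²/16.84 + (24−15.18)²/15.18 + (7−15.82)²/15.82 = 15.0082
df = 2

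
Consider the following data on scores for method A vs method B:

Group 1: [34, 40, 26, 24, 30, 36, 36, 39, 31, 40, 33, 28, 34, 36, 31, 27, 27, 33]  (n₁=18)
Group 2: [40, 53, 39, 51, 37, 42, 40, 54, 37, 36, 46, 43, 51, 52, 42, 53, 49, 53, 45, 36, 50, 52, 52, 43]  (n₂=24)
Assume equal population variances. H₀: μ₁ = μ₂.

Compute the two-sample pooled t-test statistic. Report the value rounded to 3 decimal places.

x̄₁=32.500, s₁=4.866, n₁=18
x̄₂=45.667, s₂=6.343, n₂=24
s_p² = [17·4.866² + 23·6.343²]/40 = 33.1958
SE = √(s_p²·(1/18+1/24)) = 1.7965
t = (32.500−45.667)/1.7965 = -7.3291
df = 40

test statistic = -7.329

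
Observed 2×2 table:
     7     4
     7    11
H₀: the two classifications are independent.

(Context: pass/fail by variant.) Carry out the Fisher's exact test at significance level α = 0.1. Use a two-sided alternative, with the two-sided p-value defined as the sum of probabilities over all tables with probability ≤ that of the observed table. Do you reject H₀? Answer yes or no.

reject H₀: no

Margins: r₁=11, r₂=18, c₁=14, c₂=15, n=29
p_obs = C(11,7)·C(18,7)/C(29,14); sum pmf over tables with pmf ≤ p_obs
p-value (two-sided) = 0.26354
At α=0.1: p ≥ α → fail to reject H₀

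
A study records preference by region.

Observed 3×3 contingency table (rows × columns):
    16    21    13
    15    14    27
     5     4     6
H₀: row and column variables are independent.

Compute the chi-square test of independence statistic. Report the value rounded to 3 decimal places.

test statistic = 6.295

Row totals [50, 56, 15], col totals [36, 39, 46], n=121
χ² = (16−14.88)²/14.88 + (21−16.12)²/16.12 + (13−19.01)²/19.01 + (15−16.66)²/16.66 + (14−18.05)²/18.05 + (27−21.29)²/21.29 + (5−4.46)²/4.46 + (4−4.83)²/4.83 + (6−5.70)²/5.70 = 6.2947
df = 4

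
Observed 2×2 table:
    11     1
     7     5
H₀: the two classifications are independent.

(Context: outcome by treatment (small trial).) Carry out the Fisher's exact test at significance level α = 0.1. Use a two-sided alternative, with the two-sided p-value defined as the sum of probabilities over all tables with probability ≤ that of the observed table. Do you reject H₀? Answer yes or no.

Margins: r₁=12, r₂=12, c₁=18, c₂=6, n=24
p_obs = C(12,11)·C(12,7)/C(24,18); sum pmf over tables with pmf ≤ p_obs
p-value (two-sided) = 0.15495
At α=0.1: p ≥ α → fail to reject H₀

reject H₀: no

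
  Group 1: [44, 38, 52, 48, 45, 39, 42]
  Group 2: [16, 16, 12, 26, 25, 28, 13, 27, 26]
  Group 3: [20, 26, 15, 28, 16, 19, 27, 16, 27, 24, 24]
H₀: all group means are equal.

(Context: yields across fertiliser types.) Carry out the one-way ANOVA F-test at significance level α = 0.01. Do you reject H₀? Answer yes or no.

Group means [44.00, 21.00, 22.00], grand mean 27.370
SSB = Σnᵢ(x̄ᵢ−x̄)² = 2618.296; SSW = ΣΣ(x−x̄ᵢ)² = 736.000
MSB = 2618.296/2 = 1309.1481; MSW = 736.000/24 = 30.6667
F = MSB/MSW = 42.6896
df = (2, 24)
p-value (upper-tail) = 0.00000
At α=0.01: p < α → reject H₀

reject H₀: yes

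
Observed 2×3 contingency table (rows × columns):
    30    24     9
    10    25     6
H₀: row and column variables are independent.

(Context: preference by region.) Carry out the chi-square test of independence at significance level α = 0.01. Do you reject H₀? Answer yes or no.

reject H₀: no

Row totals [63, 41], col totals [40, 49, 15], n=104
χ² = (30−24.23)²/24.23 + (24−29.68)²/29.68 + (9−9.09)²/9.09 + (10−15.77)²/15.77 + (25−19.32)²/19.32 + (6−5.91)²/5.91 = 6.2461
df = 2
p-value (upper-tail) = 0.04402
At α=0.01: p ≥ α → fail to reject H₀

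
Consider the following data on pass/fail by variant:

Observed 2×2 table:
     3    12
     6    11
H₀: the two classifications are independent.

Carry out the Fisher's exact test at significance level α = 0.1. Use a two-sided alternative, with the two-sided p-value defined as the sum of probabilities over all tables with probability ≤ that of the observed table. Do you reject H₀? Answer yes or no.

Margins: r₁=15, r₂=17, c₁=9, c₂=23, n=32
p_obs = C(15,3)·C(17,6)/C(32,9); sum pmf over tables with pmf ≤ p_obs
p-value (two-sided) = 0.44405
At α=0.1: p ≥ α → fail to reject H₀

reject H₀: no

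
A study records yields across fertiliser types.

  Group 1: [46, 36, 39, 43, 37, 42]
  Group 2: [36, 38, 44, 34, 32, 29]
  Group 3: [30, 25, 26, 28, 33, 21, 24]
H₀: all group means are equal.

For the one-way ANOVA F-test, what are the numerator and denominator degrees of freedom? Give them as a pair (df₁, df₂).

degrees of freedom = [2, 16]

k = 3 groups, N = 19 total
df = (k−1, N−k) = (3−1, 19−3) = (2, 16)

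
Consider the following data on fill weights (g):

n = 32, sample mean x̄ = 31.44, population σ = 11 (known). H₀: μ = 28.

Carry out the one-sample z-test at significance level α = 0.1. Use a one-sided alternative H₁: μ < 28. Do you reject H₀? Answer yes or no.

reject H₀: no

SE = σ/√n = 11/√32 = 1.9445
z = (x̄−μ₀)/SE = (31.44−28)/1.9445 = 1.7691
p-value (one-sided, H₁ less) = 0.96156
At α=0.1: p ≥ α → fail to reject H₀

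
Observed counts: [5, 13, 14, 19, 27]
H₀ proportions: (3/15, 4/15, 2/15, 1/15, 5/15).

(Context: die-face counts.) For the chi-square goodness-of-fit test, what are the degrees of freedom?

df = k − 1 = 5 − 1 = 4

degrees of freedom = 4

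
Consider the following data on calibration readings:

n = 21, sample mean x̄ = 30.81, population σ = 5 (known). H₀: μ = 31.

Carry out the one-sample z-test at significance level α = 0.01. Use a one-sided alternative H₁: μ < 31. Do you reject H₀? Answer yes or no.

reject H₀: no

SE = σ/√n = 5/√21 = 1.0911
z = (x̄−μ₀)/SE = (30.81−31)/1.0911 = -0.1741
p-value (one-sided, H₁ less) = 0.43088
At α=0.01: p ≥ α → fail to reject H₀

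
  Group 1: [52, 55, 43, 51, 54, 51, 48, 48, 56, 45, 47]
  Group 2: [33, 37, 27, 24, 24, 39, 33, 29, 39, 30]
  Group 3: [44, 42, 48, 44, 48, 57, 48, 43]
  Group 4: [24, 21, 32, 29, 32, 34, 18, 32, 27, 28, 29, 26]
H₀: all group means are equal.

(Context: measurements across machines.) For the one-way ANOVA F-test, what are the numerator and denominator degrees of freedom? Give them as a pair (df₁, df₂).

k = 4 groups, N = 41 total
df = (k−1, N−k) = (4−1, 41−4) = (3, 37)

degrees of freedom = [3, 37]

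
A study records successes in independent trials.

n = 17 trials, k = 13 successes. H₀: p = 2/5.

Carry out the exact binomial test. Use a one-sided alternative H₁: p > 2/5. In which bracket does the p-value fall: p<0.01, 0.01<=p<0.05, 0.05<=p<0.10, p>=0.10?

Exact binomial: n=17, k=13, p₀=2/5=0.4000
P(X≥13) from Σ C(n,i)·p₀^i·(1−p₀)^(n−i)
p-value (one-sided, H₁ greater) = 0.00252
→ bracket: p<0.01

p-value bracket: p<0.01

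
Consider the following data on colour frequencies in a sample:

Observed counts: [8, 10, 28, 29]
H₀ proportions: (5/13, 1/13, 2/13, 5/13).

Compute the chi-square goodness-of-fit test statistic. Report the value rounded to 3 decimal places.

n = 75; E_i = n·p_i = [28.85, 5.77, 11.54, 28.85]
χ² = (8−28.85)²/28.85 + (10−5.77)²/5.77 + (28−11.54)²/11.54 + (29−28.85)²/28.85 = 41.6533
df = 3

test statistic = 41.653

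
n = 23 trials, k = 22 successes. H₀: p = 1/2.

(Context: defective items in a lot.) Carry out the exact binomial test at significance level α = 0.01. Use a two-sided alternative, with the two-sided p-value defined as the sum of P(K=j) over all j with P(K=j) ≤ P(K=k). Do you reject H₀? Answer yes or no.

Exact binomial: n=23, k=22, p₀=1/2=0.5000
P(X=j) = C(n,j)·p₀^j·(1−p₀)^(n−j); p = Σ P(X=j) over j with P(X=j) ≤ P(X=22)
p-value (two-sided) = 0.00001
At α=0.01: p < α → reject H₀

reject H₀: yes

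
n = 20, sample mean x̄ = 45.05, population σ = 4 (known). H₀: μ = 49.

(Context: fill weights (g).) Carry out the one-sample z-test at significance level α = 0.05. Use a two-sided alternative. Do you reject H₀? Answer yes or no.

SE = σ/√n = 4/√20 = 0.8944
z = (x̄−μ₀)/SE = (45.05−49)/0.8944 = -4.4162
p-value (two-sided) = 0.00001
At α=0.05: p < α → reject H₀

reject H₀: yes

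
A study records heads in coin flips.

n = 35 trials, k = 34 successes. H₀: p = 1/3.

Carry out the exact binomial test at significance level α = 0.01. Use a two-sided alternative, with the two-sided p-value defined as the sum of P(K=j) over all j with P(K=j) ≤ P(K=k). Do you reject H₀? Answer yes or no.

Exact binomial: n=35, k=34, p₀=1/3=0.3333
P(X=j) = C(n,j)·p₀^j·(1−p₀)^(n−j); p = Σ P(X=j) over j with P(X=j) ≤ P(X=34)
p-value (two-sided) = 0.00000
At α=0.01: p < α → reject H₀

reject H₀: yes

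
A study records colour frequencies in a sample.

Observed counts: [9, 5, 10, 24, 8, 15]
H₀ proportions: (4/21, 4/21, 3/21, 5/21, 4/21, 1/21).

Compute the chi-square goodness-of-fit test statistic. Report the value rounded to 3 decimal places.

n = 71; E_i = n·p_i = [13.52, 13.52, 10.14, 16.90, 13.52, 3.38]
χ² = (9−13.52)²/13.52 + (5−13.52)²/13.52 + (10−10.14)²/10.14 + (24−16.90)²/16.90 + (8−13.52)²/13.52 + (15−3.38)²/3.38 = 52.0521
df = 5

test statistic = 52.052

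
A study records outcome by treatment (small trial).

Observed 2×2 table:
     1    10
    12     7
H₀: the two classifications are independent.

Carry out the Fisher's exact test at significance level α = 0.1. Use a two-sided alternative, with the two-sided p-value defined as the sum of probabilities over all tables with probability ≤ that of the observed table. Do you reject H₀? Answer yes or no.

Margins: r₁=11, r₂=19, c₁=13, c₂=17, n=30
p_obs = C(11,1)·C(19,12)/C(30,13); sum pmf over tables with pmf ≤ p_obs
p-value (two-sided) = 0.00673
At α=0.1: p < α → reject H₀

reject H₀: yes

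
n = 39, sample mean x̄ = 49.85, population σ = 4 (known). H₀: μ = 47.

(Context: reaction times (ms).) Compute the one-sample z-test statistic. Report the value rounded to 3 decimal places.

test statistic = 4.450

SE = σ/√n = 4/√39 = 0.6405
z = (x̄−μ₀)/SE = (49.85−47)/0.6405 = 4.4496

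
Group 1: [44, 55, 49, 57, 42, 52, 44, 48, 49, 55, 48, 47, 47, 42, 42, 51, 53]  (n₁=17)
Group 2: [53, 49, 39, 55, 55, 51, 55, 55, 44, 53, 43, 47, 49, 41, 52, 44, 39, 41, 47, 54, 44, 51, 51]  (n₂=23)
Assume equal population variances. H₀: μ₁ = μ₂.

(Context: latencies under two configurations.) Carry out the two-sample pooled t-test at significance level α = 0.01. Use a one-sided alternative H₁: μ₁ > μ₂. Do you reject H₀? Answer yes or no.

reject H₀: no

x̄₁=48.529, s₁=4.797, n₁=17
x̄₂=48.348, s₂=5.474, n₂=23
s_p² = [16·4.797² + 22·5.474²]/38 = 27.0382
SE = √(s_p²·(1/17+1/23)) = 1.6631
t = (48.529−48.348)/1.6631 = 0.1092
df = 38
p-value (one-sided, H₁ greater) = 0.45682
At α=0.01: p ≥ α → fail to reject H₀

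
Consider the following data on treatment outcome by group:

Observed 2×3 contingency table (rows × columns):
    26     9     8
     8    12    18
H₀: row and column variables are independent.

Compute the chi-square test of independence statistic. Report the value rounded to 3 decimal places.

Row totals [43, 38], col totals [34, 21, 26], n=81
χ² = (26−18.05)²/18.05 + (9−11.15)²/11.15 + (8−13.80)²/13.80 + (8−15.95)²/15.95 + (12−9.85)²/9.85 + (18−12.20)²/12.20 = 13.5471
df = 2

test statistic = 13.547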